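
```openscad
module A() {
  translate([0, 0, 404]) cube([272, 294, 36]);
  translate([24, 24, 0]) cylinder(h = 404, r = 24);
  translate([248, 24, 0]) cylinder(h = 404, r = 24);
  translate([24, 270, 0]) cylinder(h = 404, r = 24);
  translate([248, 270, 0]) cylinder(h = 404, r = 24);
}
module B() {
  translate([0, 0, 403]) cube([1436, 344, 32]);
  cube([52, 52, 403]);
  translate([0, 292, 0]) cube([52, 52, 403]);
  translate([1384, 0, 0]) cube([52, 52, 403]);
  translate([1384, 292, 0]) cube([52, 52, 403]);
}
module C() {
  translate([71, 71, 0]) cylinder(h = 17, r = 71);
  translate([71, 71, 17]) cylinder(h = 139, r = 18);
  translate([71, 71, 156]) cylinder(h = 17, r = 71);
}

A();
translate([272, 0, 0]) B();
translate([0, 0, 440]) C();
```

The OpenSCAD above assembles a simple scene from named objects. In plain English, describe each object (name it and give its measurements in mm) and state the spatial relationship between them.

A is a four-legged stool. The seat is a 272×294×36 mm slab whose top surface is at z = 440 mm; four round legs, each 48 mm in diameter, run from the floor (z = 0) to the underside of the seat, each leg's axis is inset half a diameter from the nearest pair of seat edges (so the leg's bounding box is flush with the corner).

B is a long wooden bench with a 1436 mm (x) × 344 mm (y) seat, 32 mm thick, its top surface 435 mm above the floor. Four 52 mm square legs at the seat corners, flush with the edges, run from z = 0 to the seat underside.

C is a spool: two coaxial disc flanges of radius 71 mm and thickness 17 mm, joined by a core cylinder of radius 18 mm and height 139 mm. The lower flange rests on z = 0 and the three cylinders share a vertical axis.

The bench is against the stool's +x side, with their −y faces flush. The spool is on top of the stool.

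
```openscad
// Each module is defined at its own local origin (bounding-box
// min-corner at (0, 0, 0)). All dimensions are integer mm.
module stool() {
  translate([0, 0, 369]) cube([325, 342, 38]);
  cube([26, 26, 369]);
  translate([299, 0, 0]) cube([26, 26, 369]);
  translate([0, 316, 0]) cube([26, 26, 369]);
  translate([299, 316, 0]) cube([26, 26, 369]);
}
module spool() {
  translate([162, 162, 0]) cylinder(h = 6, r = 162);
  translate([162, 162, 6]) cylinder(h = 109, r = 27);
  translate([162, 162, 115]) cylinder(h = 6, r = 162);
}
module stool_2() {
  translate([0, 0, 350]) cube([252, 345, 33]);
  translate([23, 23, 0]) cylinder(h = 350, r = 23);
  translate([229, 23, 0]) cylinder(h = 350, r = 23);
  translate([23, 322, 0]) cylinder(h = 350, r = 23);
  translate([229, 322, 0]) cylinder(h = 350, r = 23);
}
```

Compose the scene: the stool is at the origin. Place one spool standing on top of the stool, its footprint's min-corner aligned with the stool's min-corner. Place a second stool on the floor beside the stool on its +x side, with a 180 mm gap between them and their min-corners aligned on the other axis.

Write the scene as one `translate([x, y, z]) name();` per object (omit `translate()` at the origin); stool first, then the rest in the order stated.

stool();
translate([0, 0, 407]) spool();
translate([505, 0, 0]) stool_2();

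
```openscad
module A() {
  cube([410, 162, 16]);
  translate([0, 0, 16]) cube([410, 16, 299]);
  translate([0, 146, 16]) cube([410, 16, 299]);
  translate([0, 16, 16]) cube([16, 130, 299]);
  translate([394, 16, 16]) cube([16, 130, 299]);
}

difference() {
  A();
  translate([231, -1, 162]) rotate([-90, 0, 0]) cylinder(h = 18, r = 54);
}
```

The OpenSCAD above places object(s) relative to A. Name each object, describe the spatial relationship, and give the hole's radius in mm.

A is an open box. The open box has a circular hole through its front wall. The hole's radius is 54 mm.

The subtracted cylinder has r = 54 mm.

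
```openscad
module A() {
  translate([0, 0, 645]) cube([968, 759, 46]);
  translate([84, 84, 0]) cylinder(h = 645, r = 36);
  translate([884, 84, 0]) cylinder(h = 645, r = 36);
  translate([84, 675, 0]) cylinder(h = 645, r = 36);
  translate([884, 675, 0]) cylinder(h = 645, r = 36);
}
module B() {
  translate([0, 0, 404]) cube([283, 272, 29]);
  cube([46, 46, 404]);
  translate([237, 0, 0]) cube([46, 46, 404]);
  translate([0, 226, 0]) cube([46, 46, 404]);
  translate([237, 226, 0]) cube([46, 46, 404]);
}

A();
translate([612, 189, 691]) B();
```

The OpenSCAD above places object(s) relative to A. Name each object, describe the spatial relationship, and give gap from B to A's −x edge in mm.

The stool's min-x is at 612; the table's min-x is 0; gap = 612 mm.

A is a table. B is a stool. The stool is on top of the table. The gap from the stool to the table's −x edge is 612 mm.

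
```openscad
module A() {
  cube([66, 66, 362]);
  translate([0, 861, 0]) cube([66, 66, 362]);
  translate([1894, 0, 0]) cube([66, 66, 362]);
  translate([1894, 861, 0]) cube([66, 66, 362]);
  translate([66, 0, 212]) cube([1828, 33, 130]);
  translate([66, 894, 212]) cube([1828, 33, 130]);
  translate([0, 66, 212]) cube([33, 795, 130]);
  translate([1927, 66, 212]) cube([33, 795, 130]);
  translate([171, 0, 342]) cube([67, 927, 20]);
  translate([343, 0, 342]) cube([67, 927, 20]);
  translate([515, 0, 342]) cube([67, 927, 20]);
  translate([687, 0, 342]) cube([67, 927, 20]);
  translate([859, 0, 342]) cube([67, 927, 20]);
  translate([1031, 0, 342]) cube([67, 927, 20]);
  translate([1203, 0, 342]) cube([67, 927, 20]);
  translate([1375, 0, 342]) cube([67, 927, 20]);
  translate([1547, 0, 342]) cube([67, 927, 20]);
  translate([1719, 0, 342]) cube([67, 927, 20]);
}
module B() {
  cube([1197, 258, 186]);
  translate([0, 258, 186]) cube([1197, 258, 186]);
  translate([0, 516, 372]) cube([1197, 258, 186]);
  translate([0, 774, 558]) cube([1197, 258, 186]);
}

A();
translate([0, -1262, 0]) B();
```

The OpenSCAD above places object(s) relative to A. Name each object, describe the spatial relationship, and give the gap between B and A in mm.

The staircase's nearest face is 230 mm from the bed frame's −y face.

A is a bed frame. B is a staircase. The staircase is on the floor beside the bed frame on its −y side. The gap between the staircase and the bed frame is 230 mm.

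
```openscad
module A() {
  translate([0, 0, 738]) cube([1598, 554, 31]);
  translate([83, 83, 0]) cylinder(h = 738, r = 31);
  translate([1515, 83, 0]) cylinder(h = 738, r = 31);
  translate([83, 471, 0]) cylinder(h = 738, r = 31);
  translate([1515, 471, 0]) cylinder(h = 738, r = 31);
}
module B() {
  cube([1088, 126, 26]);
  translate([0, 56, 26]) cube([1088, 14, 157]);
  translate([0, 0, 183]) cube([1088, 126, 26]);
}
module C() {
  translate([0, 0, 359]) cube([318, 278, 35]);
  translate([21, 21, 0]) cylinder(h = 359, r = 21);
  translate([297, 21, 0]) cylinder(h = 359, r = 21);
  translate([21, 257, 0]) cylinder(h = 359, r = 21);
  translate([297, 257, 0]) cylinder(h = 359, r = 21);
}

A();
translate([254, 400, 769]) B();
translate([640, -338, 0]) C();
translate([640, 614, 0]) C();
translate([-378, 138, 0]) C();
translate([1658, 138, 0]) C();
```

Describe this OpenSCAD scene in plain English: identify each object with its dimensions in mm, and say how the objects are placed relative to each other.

A is a table: top 1598 mm (x) × 554 mm (y), 31 mm thick, upper face at z = 769 mm, on four round legs of 62 mm diameter, each leg's bounding box inset 52 mm from the nearest pair of top edges, running from z = 0 to the bottom of the top.

B is an I-beam lying along x, 1088 mm long. Overall section height 209 mm. Two flanges 126 mm wide (y) and 26 mm thick, one on the floor and one at the top; a web 14 mm thick runs between them, centred on the flange width.

C is a four-legged stool. The seat is 318×278 mm, 35 mm thick, top at z = 394 mm. It stands on four round legs, each 42 mm in diameter, from z = 0 to the seat underside, each leg's axis is inset half a diameter from the nearest pair of seat edges (so the leg's bounding box is flush with the corner).

The I-beam is on top of the table. Four stools sit around the table at the −y, +y, −x, +x sides.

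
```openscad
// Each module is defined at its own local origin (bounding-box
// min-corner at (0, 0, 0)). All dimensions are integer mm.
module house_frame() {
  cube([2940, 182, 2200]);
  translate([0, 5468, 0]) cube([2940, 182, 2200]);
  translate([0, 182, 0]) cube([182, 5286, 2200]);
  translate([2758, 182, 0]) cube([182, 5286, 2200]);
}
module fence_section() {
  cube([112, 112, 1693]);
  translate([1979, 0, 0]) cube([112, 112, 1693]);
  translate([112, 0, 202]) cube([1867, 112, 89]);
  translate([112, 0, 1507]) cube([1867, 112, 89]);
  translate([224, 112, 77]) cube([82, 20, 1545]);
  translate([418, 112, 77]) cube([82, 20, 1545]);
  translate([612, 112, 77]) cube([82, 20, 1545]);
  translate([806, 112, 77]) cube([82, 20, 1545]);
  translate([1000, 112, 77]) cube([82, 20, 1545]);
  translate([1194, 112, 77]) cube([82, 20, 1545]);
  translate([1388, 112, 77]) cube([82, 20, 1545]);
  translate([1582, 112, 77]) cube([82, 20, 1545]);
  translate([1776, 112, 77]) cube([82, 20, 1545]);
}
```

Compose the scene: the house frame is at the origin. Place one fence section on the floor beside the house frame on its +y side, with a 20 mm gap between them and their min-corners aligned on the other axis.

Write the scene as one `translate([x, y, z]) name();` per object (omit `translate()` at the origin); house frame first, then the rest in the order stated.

house_frame();
translate([0, 5670, 0]) fence_section();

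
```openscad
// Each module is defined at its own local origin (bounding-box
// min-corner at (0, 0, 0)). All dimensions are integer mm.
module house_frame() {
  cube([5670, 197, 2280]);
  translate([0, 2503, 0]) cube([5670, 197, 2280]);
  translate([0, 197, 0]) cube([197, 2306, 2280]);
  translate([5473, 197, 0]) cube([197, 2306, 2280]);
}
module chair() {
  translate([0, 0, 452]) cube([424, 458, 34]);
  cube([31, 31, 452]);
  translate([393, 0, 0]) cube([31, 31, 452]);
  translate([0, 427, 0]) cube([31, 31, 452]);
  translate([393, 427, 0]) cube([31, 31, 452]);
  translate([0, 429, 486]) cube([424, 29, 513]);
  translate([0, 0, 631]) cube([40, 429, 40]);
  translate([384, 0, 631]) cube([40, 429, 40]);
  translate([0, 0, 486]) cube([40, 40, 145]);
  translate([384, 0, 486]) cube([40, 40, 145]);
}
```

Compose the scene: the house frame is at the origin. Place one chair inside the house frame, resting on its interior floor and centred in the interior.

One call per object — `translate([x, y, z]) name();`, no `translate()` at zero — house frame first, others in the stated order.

house_frame();
translate([2623, 1121, 0]) chair();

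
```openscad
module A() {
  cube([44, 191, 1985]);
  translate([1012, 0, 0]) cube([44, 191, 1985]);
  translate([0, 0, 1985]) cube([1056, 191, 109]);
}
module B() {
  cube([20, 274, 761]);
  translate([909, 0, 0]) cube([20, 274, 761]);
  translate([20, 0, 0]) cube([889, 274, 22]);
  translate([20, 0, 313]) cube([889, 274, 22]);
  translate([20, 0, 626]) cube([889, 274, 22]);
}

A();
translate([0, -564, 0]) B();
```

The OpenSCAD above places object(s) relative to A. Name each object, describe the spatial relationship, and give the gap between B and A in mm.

The bookshelf's nearest face is 290 mm from the door frame's −y face.

A is a door frame. B is a bookshelf. The bookshelf is on the floor beside the door frame on its −y side. The gap between the bookshelf and the door frame is 290 mm.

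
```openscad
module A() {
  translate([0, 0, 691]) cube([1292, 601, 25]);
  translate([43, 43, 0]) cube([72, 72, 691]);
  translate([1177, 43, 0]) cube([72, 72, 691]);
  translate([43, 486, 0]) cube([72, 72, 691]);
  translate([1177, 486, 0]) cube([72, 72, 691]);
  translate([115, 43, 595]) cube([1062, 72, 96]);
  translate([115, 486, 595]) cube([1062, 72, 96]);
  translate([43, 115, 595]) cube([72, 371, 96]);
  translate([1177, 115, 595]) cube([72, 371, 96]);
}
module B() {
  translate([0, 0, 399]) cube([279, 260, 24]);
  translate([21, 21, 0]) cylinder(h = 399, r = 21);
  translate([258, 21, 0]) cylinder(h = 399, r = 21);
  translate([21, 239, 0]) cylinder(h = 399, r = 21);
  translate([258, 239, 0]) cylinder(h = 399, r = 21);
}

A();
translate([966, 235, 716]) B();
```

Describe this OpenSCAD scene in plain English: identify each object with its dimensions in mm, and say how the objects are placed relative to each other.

A is a table: top 1292 mm (x) × 601 mm (y), 25 mm thick, upper face at z = 716 mm, on four 72×72 mm square legs, each inset 43 mm from the nearest pair of top edges, running from z = 0 to the bottom of the top. Four apron rails, 72 mm thick and 96 mm tall, run between adjacent legs with their top edges flush with the underside of the top and their outer faces flush with the legs' outer faces.

B is a simple wooden stool: a rectangular seat 279 mm (x) by 260 mm (y), 24 mm thick, top face at z = 423 mm, on four round legs, each 42 mm in diameter. The legs rest on z = 0, each leg's axis is inset half a diameter from the nearest pair of seat edges (so the leg's bounding box is flush with the corner).

The stool is on top of the table.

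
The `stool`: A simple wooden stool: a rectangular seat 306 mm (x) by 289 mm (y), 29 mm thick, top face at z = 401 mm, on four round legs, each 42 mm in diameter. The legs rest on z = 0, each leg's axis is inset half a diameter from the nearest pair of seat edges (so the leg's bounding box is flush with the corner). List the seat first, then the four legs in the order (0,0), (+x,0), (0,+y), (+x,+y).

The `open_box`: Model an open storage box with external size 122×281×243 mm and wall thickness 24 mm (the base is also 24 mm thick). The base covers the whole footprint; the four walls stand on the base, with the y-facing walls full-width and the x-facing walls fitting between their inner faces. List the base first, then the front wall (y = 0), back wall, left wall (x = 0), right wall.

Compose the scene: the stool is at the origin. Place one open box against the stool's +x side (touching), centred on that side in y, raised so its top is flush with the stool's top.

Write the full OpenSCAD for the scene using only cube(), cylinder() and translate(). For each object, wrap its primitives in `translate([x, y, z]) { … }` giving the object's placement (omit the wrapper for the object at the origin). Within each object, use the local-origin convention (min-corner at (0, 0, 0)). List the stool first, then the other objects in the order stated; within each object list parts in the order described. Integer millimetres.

translate([0, 0, 372]) cube([306, 289, 29]);
translate([21, 21, 0]) cylinder(h = 372, r = 21);
translate([285, 21, 0]) cylinder(h = 372, r = 21);
translate([21, 268, 0]) cylinder(h = 372, r = 21);
translate([285, 268, 0]) cylinder(h = 372, r = 21);
translate([306, 4, 158]) {
  cube([122, 281, 24]);
  translate([0, 0, 24]) cube([122, 24, 219]);
  translate([0, 257, 24]) cube([122, 24, 219]);
  translate([0, 24, 24]) cube([24, 233, 219]);
  translate([98, 24, 24]) cube([24, 233, 219]);
}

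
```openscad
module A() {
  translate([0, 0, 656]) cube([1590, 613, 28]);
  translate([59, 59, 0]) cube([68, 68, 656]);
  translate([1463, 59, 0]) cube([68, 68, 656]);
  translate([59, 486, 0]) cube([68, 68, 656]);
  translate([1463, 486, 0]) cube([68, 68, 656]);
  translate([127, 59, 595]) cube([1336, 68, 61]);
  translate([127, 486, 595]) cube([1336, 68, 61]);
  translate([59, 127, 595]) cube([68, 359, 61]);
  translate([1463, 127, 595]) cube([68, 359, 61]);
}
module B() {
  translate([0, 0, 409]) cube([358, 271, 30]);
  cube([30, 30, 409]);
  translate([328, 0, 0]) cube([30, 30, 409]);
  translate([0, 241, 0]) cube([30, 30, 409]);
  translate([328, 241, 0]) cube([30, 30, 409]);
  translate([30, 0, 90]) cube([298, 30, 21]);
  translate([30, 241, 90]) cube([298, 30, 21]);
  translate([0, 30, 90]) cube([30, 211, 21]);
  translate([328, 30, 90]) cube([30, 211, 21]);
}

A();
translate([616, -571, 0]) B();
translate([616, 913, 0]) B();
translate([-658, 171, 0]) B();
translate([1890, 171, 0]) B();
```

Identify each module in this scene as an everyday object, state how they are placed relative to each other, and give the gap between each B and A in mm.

A is a table. B is a stool. Four stools sit around the table at the −y, +y, −x, +x sides. The gap between each stool and the table is 300 mm.

Each stool's nearest face is 300 mm from the table's bounding box.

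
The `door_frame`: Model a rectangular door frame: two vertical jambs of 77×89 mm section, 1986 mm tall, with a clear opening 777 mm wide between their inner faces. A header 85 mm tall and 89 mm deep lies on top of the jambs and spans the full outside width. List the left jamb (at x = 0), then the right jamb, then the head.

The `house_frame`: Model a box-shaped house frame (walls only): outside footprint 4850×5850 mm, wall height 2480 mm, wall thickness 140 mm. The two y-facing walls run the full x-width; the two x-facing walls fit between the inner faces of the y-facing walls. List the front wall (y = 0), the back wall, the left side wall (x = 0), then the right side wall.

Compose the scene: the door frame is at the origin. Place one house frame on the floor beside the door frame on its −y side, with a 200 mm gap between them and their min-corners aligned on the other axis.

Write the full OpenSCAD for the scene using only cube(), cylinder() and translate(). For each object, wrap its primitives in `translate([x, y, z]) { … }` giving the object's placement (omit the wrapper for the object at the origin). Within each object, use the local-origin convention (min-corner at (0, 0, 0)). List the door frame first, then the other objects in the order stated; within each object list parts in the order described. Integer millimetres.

cube([77, 89, 1986]);
translate([854, 0, 0]) cube([77, 89, 1986]);
translate([0, 0, 1986]) cube([931, 89, 85]);
translate([0, -6050, 0]) {
  cube([4850, 140, 2480]);
  translate([0, 5710, 0]) cube([4850, 140, 2480]);
  translate([0, 140, 0]) cube([140, 5570, 2480]);
  translate([4710, 140, 0]) cube([140, 5570, 2480]);
}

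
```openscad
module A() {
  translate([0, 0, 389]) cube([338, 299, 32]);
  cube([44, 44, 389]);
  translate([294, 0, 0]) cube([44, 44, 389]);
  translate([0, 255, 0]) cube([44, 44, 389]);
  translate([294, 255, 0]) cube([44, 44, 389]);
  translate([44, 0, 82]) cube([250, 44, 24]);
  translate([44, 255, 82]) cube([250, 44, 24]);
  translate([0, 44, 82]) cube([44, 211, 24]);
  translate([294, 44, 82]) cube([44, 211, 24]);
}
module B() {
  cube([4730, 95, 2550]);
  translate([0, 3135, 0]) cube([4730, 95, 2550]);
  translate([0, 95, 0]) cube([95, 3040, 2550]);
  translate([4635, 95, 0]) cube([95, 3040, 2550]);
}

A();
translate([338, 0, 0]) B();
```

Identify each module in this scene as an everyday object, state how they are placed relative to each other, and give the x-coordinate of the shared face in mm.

A is a stool. B is a house frame. The house frame is against the stool's +x side, with their −y faces flush. The x-coordinate of the shared face is 338 mm.

The stool's +x face and the house frame's −x face are both at x = 338 mm.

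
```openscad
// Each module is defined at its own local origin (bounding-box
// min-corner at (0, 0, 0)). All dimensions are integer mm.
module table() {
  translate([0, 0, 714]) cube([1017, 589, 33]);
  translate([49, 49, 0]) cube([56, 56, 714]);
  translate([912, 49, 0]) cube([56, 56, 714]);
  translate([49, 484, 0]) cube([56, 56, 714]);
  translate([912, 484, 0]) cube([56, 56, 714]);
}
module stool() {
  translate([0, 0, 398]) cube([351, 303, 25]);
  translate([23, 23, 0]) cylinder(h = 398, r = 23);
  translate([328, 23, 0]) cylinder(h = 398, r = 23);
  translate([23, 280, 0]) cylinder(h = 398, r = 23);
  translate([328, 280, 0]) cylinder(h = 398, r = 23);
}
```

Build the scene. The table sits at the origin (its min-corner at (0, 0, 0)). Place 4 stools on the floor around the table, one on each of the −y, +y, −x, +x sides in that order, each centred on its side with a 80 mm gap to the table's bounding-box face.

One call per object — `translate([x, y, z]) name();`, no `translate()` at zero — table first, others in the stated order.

table();
translate([333, -383, 0]) stool();
translate([333, 669, 0]) stool();
translate([-431, 143, 0]) stool();
translate([1097, 143, 0]) stool();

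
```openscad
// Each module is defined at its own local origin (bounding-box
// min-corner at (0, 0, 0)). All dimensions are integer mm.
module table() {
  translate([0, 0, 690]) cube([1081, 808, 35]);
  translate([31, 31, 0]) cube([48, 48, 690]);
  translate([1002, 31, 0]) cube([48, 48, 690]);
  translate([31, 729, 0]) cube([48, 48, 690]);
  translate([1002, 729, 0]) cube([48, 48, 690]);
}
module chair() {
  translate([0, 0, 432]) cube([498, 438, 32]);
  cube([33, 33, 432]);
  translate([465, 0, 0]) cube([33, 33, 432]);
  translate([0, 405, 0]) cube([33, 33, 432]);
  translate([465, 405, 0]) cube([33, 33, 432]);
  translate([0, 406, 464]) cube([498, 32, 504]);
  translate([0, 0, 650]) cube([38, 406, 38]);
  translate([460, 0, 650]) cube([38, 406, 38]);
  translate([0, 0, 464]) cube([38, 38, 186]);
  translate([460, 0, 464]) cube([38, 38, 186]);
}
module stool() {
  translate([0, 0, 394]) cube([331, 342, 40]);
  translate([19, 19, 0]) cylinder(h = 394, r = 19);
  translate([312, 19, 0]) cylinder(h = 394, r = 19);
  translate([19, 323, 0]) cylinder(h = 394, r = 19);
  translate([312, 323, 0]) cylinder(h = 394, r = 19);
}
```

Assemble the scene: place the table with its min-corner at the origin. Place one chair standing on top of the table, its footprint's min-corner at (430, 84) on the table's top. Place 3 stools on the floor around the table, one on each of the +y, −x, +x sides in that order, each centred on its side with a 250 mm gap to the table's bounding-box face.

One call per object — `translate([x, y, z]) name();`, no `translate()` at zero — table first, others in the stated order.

table();
translate([430, 84, 725]) chair();
translate([375, 1058, 0]) stool();
translate([-581, 233, 0]) stool();
translate([1331, 233, 0]) stool();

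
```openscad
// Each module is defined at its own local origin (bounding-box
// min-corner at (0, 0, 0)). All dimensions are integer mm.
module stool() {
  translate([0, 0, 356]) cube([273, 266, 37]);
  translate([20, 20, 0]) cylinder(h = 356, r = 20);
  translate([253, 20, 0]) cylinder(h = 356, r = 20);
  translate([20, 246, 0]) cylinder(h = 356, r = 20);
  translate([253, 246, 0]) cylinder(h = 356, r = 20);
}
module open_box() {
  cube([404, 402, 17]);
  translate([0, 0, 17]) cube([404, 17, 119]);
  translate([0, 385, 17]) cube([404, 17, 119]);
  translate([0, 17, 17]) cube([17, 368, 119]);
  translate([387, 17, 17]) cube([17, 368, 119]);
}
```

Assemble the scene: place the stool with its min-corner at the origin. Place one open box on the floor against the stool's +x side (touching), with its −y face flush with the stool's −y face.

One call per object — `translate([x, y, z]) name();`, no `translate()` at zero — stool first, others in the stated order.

stool();
translate([273, 0, 0]) open_box();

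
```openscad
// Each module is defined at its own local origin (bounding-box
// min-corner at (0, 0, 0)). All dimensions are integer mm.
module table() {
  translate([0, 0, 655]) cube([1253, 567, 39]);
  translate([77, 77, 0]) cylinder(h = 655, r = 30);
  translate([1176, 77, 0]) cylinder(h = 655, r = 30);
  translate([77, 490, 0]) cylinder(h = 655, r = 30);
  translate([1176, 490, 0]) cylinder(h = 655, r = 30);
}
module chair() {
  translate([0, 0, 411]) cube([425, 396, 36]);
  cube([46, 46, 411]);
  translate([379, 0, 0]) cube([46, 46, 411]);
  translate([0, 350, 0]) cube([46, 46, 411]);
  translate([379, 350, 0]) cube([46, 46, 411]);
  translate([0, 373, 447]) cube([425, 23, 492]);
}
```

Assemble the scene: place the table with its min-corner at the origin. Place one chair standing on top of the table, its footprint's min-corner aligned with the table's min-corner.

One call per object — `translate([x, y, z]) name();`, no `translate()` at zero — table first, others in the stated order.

table();
translate([0, 0, 694]) chair();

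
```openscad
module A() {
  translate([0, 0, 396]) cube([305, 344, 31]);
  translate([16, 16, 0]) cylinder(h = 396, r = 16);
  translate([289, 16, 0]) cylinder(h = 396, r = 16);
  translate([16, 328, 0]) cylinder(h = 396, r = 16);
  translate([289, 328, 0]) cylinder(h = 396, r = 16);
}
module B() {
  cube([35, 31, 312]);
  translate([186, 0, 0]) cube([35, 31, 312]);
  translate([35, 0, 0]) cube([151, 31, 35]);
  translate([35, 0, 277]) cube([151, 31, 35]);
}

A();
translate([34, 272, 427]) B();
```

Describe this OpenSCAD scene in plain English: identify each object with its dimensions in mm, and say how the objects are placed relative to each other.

A is a four-legged stool. The seat is a 305×344×31 mm slab whose top surface is at z = 427 mm; four round legs, each 32 mm in diameter, run from the floor (z = 0) to the underside of the seat, each leg's axis is inset half a diameter from the nearest pair of seat edges (so the leg's bounding box is flush with the corner).

B is a rectangular picture frame lying in the x–z plane (depth along y). The opening is 151 mm wide (x) by 242 mm tall (z), surrounded by a border 35 mm wide on all four sides. The frame is 31 mm deep and is made of two full-height vertical stiles with two horizontal rails fitted between them.

The picture frame is on top of the stool.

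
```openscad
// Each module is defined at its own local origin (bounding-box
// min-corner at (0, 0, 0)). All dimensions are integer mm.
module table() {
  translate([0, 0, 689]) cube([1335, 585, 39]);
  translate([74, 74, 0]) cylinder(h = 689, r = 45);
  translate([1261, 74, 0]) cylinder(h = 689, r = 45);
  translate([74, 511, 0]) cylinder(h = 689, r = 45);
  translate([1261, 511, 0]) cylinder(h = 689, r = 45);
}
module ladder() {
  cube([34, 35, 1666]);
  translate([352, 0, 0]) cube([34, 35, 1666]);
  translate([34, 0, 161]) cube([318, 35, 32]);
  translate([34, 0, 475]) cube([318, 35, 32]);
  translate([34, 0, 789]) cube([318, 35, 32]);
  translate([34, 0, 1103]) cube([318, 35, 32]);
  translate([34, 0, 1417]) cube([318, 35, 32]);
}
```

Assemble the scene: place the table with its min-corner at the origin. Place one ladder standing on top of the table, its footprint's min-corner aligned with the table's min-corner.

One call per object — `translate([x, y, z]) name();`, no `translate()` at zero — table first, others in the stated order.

table();
translate([0, 0, 728]) ladder();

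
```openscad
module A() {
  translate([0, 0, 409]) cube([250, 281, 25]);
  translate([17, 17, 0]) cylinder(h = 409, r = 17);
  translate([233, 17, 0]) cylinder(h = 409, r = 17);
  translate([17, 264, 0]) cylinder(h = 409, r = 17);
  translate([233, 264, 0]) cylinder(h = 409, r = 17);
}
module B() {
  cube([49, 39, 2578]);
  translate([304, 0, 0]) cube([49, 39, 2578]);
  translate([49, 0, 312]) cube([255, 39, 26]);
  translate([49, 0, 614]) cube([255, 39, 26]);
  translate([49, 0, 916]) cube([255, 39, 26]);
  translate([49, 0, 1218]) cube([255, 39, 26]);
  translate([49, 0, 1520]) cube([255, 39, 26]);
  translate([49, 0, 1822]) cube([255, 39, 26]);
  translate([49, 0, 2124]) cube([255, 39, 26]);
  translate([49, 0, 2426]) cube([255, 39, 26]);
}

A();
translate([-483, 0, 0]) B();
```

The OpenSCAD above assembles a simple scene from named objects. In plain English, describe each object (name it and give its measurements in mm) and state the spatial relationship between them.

A is a four-legged stool. The seat is 250×281 mm, 25 mm thick, top at z = 434 mm. It stands on four round legs, each 34 mm in diameter, from z = 0 to the seat underside, each leg's axis is inset half a diameter from the nearest pair of seat edges (so the leg's bounding box is flush with the corner).

B is a straight ladder. Two 49×39 mm vertical rails, 2578 mm tall, stand 353 mm apart (outside-to-outside) with their front faces coplanar on the −y side. 8 rungs, each 39 mm deep and 26 mm tall, span between the inner faces of the rails, front faces flush with the rails. The lowest rung's underside is at z = 312 mm and rungs are spaced 302 mm apart (underside to underside).

The ladder is on the floor beside the stool on its −x side.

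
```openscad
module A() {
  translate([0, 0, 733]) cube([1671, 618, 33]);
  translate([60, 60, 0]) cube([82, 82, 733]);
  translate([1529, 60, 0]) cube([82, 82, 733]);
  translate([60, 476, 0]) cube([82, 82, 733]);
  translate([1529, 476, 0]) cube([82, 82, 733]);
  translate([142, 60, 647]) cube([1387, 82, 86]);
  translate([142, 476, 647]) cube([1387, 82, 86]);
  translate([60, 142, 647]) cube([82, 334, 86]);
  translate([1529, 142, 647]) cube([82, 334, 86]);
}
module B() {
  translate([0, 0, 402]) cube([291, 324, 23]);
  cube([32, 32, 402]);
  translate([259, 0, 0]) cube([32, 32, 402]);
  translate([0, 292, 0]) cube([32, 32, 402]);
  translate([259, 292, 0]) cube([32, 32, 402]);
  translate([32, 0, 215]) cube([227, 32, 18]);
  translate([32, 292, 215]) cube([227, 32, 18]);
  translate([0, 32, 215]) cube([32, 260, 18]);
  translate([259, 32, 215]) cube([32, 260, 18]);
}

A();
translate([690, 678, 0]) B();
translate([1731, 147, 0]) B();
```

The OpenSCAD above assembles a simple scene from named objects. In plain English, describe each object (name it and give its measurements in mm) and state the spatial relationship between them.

A is a table with a 1671×618 mm rectangular top, 33 mm thick, top surface at z = 766 mm, supported by four 82×82 mm square legs, each inset 60 mm from the nearest pair of top edges, running from the floor. Four apron rails, 82 mm thick and 86 mm tall, run between adjacent legs with their top edges flush with the underside of the top and their outer faces flush with the legs' outer faces.

B is a simple wooden stool: a rectangular seat 291 mm (x) by 324 mm (y), 23 mm thick, top face at z = 425 mm, on four square legs, each 32×32 mm in cross-section. The legs rest on z = 0, each flush with a corner of the seat. Four stretchers, 32 mm wide and 18 mm tall, connect adjacent legs with their undersides at z = 215 mm, each running between the inner faces of the legs it joins and aligned with the legs' outer faces on the other axis.

Two stools sit around the table at the +y, +x sides.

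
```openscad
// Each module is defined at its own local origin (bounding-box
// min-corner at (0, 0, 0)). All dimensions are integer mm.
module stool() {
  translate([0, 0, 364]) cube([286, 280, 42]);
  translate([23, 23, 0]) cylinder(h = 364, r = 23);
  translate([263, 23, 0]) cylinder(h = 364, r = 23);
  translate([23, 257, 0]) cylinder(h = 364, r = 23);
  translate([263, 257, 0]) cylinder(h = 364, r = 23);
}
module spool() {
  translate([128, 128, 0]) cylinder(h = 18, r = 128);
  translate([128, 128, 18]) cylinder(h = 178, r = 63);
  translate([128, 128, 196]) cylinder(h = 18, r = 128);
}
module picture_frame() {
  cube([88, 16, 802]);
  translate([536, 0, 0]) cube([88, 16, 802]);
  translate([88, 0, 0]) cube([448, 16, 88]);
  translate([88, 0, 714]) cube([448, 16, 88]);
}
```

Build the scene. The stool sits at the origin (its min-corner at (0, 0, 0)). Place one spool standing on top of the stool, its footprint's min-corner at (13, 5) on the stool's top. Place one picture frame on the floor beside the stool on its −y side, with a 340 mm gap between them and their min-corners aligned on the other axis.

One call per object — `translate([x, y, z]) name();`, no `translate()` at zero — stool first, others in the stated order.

stool();
translate([13, 5, 406]) spool();
translate([0, -356, 0]) picture_frame();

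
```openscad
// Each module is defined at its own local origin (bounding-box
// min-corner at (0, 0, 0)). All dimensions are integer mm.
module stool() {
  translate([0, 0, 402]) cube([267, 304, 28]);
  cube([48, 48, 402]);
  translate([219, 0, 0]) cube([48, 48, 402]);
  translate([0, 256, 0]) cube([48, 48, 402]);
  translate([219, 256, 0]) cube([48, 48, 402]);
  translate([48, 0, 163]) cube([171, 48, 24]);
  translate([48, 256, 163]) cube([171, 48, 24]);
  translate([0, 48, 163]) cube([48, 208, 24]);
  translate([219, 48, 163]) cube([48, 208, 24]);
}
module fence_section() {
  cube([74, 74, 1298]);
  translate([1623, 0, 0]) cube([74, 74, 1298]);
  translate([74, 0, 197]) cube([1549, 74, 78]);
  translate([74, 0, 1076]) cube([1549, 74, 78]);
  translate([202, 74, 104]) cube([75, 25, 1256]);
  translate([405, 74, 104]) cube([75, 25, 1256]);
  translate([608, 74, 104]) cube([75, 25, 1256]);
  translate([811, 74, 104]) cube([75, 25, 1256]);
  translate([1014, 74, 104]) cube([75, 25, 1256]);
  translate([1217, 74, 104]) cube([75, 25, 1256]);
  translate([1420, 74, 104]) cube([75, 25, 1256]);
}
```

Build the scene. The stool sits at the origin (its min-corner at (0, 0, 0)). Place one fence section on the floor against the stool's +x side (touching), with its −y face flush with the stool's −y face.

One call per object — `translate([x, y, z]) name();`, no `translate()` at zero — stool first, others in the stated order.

stool();
translate([267, 0, 0]) fence_section();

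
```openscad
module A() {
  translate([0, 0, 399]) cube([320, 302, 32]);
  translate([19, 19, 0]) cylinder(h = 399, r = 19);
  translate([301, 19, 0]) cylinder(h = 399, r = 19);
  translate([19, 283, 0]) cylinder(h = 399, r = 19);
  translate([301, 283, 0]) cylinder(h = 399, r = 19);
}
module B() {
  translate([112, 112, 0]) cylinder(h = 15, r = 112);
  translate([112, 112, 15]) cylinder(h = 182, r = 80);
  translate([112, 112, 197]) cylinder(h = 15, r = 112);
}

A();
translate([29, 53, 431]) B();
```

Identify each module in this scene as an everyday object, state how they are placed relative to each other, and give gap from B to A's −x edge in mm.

A is a stool. B is a spool. The spool is on top of the stool. The gap from the spool to the stool's −x edge is 29 mm.

The spool's min-x is at 29; the stool's min-x is 0; gap = 29 mm.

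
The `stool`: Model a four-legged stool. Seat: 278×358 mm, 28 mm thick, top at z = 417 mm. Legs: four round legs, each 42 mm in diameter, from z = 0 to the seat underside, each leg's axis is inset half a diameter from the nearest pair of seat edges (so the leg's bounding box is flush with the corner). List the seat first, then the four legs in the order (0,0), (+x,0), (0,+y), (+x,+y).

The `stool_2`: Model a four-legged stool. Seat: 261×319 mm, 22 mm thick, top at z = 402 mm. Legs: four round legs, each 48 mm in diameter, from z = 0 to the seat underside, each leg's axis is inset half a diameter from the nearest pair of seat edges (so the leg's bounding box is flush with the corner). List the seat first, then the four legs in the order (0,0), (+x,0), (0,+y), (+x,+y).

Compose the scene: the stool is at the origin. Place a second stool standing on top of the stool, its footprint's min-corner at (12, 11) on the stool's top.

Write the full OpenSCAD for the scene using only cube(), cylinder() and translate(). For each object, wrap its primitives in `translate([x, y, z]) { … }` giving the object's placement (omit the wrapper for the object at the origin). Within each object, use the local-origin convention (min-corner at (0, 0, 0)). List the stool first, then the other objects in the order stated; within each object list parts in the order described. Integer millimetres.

translate([0, 0, 389]) cube([278, 358, 28]);
translate([21, 21, 0]) cylinder(h = 389, r = 21);
translate([257, 21, 0]) cylinder(h = 389, r = 21);
translate([21, 337, 0]) cylinder(h = 389, r = 21);
translate([257, 337, 0]) cylinder(h = 389, r = 21);
translate([12, 11, 417]) {
  translate([0, 0, 380]) cube([261, 319, 22]);
  translate([24, 24, 0]) cylinder(h = 380, r = 24);
  translate([237, 24, 0]) cylinder(h = 380, r = 24);
  translate([24, 295, 0]) cylinder(h = 380, r = 24);
  translate([237, 295, 0]) cylinder(h = 380, r = 24);
}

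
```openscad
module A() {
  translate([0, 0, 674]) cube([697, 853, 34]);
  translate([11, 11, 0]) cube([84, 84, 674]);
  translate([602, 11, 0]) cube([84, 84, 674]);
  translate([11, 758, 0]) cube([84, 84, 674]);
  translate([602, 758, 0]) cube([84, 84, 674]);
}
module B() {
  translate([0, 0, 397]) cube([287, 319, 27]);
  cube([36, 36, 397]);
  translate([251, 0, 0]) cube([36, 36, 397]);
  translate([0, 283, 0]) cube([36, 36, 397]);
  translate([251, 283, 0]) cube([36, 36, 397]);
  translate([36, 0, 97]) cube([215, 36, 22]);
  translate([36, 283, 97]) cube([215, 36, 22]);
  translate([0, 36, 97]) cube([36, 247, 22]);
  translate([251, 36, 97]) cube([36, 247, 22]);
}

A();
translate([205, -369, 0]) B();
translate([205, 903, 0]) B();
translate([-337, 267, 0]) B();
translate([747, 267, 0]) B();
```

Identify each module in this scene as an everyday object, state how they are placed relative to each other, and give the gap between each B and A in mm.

Each stool's nearest face is 50 mm from the table's bounding box.

A is a table. B is a stool. Four stools sit around the table at the −y, +y, −x, +x sides. The gap between each stool and the table is 50 mm.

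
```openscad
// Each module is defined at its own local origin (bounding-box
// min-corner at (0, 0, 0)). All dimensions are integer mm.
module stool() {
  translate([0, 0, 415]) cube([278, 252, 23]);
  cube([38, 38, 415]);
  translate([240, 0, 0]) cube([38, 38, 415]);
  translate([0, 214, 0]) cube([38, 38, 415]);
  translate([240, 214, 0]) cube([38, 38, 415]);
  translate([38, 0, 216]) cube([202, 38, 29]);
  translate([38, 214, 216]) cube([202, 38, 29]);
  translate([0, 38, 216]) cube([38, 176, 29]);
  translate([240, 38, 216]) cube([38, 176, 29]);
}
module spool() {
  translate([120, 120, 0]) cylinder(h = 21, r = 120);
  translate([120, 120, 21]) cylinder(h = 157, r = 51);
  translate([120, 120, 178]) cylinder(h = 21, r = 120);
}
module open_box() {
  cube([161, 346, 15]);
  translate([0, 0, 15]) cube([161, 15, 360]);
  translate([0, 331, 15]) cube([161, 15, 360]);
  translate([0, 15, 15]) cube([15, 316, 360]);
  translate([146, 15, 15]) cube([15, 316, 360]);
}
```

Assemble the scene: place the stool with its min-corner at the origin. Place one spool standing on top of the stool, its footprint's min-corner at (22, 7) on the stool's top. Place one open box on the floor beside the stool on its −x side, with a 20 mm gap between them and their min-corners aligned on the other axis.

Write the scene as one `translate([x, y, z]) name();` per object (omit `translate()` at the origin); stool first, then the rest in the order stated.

stool();
translate([22, 7, 438]) spool();
translate([-181, 0, 0]) open_box();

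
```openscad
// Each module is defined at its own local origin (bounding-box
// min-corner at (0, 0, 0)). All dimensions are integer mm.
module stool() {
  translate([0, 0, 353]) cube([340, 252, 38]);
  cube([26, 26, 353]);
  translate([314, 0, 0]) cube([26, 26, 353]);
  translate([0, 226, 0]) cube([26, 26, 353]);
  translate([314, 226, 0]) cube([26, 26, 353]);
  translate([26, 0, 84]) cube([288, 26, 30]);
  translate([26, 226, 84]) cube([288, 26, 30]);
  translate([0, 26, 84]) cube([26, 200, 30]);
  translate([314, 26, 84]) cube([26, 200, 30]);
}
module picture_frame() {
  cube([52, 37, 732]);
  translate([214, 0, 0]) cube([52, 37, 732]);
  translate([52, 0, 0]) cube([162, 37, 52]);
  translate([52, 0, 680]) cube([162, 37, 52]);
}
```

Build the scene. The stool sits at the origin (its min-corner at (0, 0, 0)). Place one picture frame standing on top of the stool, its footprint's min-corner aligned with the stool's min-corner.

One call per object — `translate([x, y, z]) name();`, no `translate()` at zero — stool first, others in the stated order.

stool();
translate([0, 0, 391]) picture_frame();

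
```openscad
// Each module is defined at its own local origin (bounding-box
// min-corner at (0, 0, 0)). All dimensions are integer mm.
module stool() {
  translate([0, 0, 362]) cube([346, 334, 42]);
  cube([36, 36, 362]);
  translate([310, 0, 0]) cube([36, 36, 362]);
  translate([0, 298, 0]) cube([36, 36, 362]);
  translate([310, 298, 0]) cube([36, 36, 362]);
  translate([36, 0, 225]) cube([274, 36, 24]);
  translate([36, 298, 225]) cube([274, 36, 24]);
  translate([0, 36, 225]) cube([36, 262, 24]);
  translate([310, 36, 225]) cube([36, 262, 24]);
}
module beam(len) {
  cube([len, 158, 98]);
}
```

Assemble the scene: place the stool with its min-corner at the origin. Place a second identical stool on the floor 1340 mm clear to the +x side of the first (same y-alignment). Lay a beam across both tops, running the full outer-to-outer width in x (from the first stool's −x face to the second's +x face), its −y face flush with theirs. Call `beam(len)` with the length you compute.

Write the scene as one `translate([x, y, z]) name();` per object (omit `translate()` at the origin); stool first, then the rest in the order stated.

stool();
translate([1686, 0, 0]) stool();
translate([0, 0, 404]) beam(2032);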